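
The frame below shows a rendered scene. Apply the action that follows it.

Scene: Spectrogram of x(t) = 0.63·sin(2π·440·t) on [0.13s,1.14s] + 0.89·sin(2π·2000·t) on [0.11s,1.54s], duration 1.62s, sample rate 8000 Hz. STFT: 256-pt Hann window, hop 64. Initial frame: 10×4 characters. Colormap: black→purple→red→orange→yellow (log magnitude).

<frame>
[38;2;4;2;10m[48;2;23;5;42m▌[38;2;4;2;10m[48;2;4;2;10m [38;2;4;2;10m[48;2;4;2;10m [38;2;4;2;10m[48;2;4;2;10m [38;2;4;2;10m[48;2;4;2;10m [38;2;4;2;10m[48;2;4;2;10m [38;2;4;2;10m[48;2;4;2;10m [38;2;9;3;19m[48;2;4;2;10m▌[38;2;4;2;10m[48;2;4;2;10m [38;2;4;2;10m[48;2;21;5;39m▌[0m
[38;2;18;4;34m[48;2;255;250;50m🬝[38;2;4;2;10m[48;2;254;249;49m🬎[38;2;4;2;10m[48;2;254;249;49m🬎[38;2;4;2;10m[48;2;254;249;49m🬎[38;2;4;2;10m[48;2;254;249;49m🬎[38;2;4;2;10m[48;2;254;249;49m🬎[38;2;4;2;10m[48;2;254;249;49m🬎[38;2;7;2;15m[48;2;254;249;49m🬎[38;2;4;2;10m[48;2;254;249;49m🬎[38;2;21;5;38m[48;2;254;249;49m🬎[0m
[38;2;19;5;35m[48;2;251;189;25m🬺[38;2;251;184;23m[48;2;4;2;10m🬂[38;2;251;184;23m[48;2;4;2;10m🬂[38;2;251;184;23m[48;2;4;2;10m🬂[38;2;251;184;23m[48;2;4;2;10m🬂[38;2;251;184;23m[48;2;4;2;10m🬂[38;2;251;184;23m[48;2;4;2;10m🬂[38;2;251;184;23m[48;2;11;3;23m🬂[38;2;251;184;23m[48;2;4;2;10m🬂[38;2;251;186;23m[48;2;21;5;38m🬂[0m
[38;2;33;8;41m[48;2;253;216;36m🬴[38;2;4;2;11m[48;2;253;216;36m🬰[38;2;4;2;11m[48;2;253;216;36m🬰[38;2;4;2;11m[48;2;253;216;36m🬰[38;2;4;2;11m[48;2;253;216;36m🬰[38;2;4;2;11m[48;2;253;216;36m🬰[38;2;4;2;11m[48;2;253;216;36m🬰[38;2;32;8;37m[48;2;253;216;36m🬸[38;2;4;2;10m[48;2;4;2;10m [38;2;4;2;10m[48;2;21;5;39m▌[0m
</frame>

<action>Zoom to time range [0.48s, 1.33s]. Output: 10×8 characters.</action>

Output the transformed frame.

<frame>
[38;2;4;2;10m[48;2;4;2;10m [38;2;4;2;10m[48;2;4;2;10m [38;2;4;2;10m[48;2;4;2;10m [38;2;4;2;10m[48;2;4;2;10m [38;2;4;2;10m[48;2;4;2;10m [38;2;4;2;10m[48;2;4;2;10m [38;2;4;2;10m[48;2;4;2;10m [38;2;4;2;10m[48;2;9;3;18m▌[38;2;4;2;10m[48;2;9;3;18m▐[38;2;4;2;10m[48;2;4;2;10m [0m
[38;2;4;2;10m[48;2;4;2;10m [38;2;4;2;10m[48;2;4;2;10m [38;2;4;2;10m[48;2;4;2;10m [38;2;4;2;10m[48;2;4;2;10m [38;2;4;2;10m[48;2;4;2;10m [38;2;4;2;10m[48;2;4;2;10m [38;2;4;2;10m[48;2;4;2;10m [38;2;4;2;10m[48;2;9;3;19m▌[38;2;9;3;19m[48;2;4;2;10m▌[38;2;4;2;10m[48;2;4;2;10m [0m
[38;2;4;2;10m[48;2;4;2;10m [38;2;4;2;10m[48;2;4;2;10m [38;2;4;2;10m[48;2;4;2;10m [38;2;4;2;10m[48;2;4;2;10m [38;2;4;2;10m[48;2;4;2;10m [38;2;4;2;10m[48;2;4;2;10m [38;2;4;2;10m[48;2;4;2;10m [38;2;4;2;10m[48;2;10;3;20m▌[38;2;4;2;10m[48;2;10;3;20m▐[38;2;4;2;10m[48;2;4;2;10m [0m
[38;2;4;2;10m[48;2;254;249;49m🬎[38;2;4;2;10m[48;2;254;249;49m🬎[38;2;4;2;10m[48;2;254;249;49m🬎[38;2;4;2;10m[48;2;254;249;49m🬎[38;2;4;2;10m[48;2;254;249;49m🬎[38;2;4;2;10m[48;2;254;249;49m🬎[38;2;4;2;10m[48;2;254;249;49m🬎[38;2;7;2;15m[48;2;254;249;49m🬎[38;2;7;2;15m[48;2;254;249;49m🬎[38;2;4;2;10m[48;2;254;249;49m🬎[0m
[38;2;251;184;23m[48;2;4;2;10m🬂[38;2;251;184;23m[48;2;4;2;10m🬂[38;2;251;184;23m[48;2;4;2;10m🬂[38;2;251;184;23m[48;2;4;2;10m🬂[38;2;251;184;23m[48;2;4;2;10m🬂[38;2;251;184;23m[48;2;4;2;10m🬂[38;2;251;184;23m[48;2;4;2;10m🬂[38;2;251;184;23m[48;2;9;3;18m🬂[38;2;251;184;23m[48;2;9;3;18m🬂[38;2;251;184;23m[48;2;4;2;10m🬂[0m
[38;2;4;2;10m[48;2;4;2;10m [38;2;4;2;10m[48;2;4;2;10m [38;2;4;2;10m[48;2;4;2;10m [38;2;4;2;10m[48;2;4;2;10m [38;2;4;2;10m[48;2;4;2;10m [38;2;4;2;10m[48;2;4;2;10m [38;2;4;2;10m[48;2;4;2;10m [38;2;4;2;10m[48;2;19;5;36m▌[38;2;4;2;10m[48;2;19;4;35m▐[38;2;4;2;10m[48;2;4;2;10m [0m
[38;2;4;2;10m[48;2;28;7;51m🬎[38;2;4;2;10m[48;2;28;7;51m🬎[38;2;4;2;10m[48;2;28;7;51m🬎[38;2;4;2;10m[48;2;28;7;51m🬎[38;2;4;2;10m[48;2;28;7;51m🬎[38;2;4;2;10m[48;2;28;7;51m🬎[38;2;4;2;10m[48;2;28;7;51m🬎[38;2;21;5;39m[48;2;205;62;72m🬝[38;2;16;4;31m[48;2;200;52;79m🬬[38;2;4;2;10m[48;2;4;2;10m [0m
[38;2;253;216;36m[48;2;4;2;11m🬂[38;2;253;216;36m[48;2;4;2;11m🬂[38;2;253;216;36m[48;2;4;2;11m🬂[38;2;253;216;36m[48;2;4;2;11m🬂[38;2;253;216;36m[48;2;4;2;11m🬂[38;2;253;216;36m[48;2;4;2;11m🬂[38;2;253;216;36m[48;2;4;2;11m🬂[38;2;253;216;36m[48;2;41;10;48m🬂[38;2;219;90;53m[48;2;32;8;40m🬀[38;2;4;2;10m[48;2;4;2;10m [0m
</frame>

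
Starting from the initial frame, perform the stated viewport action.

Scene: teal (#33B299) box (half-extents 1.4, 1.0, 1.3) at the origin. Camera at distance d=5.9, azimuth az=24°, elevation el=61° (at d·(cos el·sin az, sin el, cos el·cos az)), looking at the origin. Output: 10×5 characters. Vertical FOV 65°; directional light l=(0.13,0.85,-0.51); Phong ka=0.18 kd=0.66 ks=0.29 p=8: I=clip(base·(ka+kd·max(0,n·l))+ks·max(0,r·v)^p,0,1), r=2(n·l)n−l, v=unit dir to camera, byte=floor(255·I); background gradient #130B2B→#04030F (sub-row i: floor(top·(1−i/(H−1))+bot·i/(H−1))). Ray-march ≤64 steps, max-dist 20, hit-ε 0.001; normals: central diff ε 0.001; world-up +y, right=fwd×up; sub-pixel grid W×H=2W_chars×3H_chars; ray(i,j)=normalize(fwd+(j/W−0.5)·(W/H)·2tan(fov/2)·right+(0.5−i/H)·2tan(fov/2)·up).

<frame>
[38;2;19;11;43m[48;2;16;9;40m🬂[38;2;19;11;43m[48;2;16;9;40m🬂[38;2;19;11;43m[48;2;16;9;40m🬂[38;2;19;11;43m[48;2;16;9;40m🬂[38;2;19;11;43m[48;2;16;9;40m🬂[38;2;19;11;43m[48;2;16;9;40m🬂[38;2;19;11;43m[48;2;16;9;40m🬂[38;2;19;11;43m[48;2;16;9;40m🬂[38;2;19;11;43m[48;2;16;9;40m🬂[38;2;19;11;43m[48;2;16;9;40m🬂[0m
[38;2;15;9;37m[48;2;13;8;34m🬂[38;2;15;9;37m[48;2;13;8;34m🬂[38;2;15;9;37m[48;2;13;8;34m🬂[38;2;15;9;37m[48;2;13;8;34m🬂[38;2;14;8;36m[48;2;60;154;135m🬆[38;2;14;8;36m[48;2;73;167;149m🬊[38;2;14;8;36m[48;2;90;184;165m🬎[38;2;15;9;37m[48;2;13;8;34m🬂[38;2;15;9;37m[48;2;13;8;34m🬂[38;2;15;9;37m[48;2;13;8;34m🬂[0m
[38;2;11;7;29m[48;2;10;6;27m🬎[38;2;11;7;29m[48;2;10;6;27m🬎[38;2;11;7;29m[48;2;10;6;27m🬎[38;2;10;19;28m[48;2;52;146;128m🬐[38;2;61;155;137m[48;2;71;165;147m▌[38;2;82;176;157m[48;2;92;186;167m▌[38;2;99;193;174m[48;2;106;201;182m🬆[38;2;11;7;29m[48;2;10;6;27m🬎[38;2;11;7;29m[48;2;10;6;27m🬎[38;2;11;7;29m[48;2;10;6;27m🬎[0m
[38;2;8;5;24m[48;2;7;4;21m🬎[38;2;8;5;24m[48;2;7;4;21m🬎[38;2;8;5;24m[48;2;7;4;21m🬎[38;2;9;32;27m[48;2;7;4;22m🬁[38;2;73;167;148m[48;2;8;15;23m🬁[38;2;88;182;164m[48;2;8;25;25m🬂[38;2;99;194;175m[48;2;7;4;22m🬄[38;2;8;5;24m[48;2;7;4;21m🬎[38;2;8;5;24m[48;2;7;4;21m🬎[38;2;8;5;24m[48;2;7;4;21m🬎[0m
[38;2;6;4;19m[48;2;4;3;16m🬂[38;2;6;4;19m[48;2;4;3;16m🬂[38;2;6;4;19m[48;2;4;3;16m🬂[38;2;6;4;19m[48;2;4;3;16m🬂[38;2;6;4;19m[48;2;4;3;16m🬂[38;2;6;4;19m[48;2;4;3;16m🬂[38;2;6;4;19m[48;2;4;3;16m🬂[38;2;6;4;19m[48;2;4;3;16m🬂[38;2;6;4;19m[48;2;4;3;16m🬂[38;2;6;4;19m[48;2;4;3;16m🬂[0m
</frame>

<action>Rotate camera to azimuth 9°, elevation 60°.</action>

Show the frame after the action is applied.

<frame>
[38;2;19;11;43m[48;2;16;9;40m🬂[38;2;19;11;43m[48;2;16;9;40m🬂[38;2;19;11;43m[48;2;16;9;40m🬂[38;2;19;11;43m[48;2;16;9;40m🬂[38;2;19;11;43m[48;2;16;9;40m🬂[38;2;19;11;43m[48;2;16;9;40m🬂[38;2;19;11;43m[48;2;16;9;40m🬂[38;2;19;11;43m[48;2;16;9;40m🬂[38;2;19;11;43m[48;2;16;9;40m🬂[38;2;19;11;43m[48;2;16;9;40m🬂[0m
[38;2;15;9;37m[48;2;13;8;34m🬂[38;2;15;9;37m[48;2;13;8;34m🬂[38;2;15;9;37m[48;2;13;8;34m🬂[38;2;15;9;37m[48;2;13;8;34m🬂[38;2;15;9;37m[48;2;72;167;148m🬂[38;2;14;8;36m[48;2;92;186;167m🬎[38;2;14;8;36m[48;2;98;192;174m🬎[38;2;15;9;37m[48;2;13;8;34m🬂[38;2;15;9;37m[48;2;13;8;34m🬂[38;2;15;9;37m[48;2;13;8;34m🬂[0m
[38;2;11;7;29m[48;2;10;6;27m🬎[38;2;11;7;29m[48;2;10;6;27m🬎[38;2;11;7;29m[48;2;10;6;27m🬎[38;2;67;161;142m[48;2;11;6;28m▐[38;2;77;171;153m[48;2;88;182;163m▌[38;2;97;191;172m[48;2;104;198;180m▌[38;2;106;200;181m[48;2;110;204;185m🬂[38;2;11;7;29m[48;2;10;6;27m🬎[38;2;11;7;29m[48;2;10;6;27m🬎[38;2;11;7;29m[48;2;10;6;27m🬎[0m
[38;2;8;5;24m[48;2;7;4;21m🬎[38;2;8;5;24m[48;2;7;4;21m🬎[38;2;8;5;24m[48;2;7;4;21m🬎[38;2;9;32;27m[48;2;7;4;22m🬉[38;2;86;180;162m[48;2;8;20;24m🬁[38;2;99;193;174m[48;2;8;18;24m🬂[38;2;107;201;182m[48;2;8;18;24m🬂[38;2;8;5;24m[48;2;7;4;21m🬎[38;2;8;5;24m[48;2;7;4;21m🬎[38;2;8;5;24m[48;2;7;4;21m🬎[0m
[38;2;6;4;19m[48;2;4;3;16m🬂[38;2;6;4;19m[48;2;4;3;16m🬂[38;2;6;4;19m[48;2;4;3;16m🬂[38;2;6;4;19m[48;2;4;3;16m🬂[38;2;6;4;19m[48;2;4;3;16m🬂[38;2;6;4;19m[48;2;4;3;16m🬂[38;2;6;4;19m[48;2;4;3;16m🬂[38;2;6;4;19m[48;2;4;3;16m🬂[38;2;6;4;19m[48;2;4;3;16m🬂[38;2;6;4;19m[48;2;4;3;16m🬂[0m
</frame>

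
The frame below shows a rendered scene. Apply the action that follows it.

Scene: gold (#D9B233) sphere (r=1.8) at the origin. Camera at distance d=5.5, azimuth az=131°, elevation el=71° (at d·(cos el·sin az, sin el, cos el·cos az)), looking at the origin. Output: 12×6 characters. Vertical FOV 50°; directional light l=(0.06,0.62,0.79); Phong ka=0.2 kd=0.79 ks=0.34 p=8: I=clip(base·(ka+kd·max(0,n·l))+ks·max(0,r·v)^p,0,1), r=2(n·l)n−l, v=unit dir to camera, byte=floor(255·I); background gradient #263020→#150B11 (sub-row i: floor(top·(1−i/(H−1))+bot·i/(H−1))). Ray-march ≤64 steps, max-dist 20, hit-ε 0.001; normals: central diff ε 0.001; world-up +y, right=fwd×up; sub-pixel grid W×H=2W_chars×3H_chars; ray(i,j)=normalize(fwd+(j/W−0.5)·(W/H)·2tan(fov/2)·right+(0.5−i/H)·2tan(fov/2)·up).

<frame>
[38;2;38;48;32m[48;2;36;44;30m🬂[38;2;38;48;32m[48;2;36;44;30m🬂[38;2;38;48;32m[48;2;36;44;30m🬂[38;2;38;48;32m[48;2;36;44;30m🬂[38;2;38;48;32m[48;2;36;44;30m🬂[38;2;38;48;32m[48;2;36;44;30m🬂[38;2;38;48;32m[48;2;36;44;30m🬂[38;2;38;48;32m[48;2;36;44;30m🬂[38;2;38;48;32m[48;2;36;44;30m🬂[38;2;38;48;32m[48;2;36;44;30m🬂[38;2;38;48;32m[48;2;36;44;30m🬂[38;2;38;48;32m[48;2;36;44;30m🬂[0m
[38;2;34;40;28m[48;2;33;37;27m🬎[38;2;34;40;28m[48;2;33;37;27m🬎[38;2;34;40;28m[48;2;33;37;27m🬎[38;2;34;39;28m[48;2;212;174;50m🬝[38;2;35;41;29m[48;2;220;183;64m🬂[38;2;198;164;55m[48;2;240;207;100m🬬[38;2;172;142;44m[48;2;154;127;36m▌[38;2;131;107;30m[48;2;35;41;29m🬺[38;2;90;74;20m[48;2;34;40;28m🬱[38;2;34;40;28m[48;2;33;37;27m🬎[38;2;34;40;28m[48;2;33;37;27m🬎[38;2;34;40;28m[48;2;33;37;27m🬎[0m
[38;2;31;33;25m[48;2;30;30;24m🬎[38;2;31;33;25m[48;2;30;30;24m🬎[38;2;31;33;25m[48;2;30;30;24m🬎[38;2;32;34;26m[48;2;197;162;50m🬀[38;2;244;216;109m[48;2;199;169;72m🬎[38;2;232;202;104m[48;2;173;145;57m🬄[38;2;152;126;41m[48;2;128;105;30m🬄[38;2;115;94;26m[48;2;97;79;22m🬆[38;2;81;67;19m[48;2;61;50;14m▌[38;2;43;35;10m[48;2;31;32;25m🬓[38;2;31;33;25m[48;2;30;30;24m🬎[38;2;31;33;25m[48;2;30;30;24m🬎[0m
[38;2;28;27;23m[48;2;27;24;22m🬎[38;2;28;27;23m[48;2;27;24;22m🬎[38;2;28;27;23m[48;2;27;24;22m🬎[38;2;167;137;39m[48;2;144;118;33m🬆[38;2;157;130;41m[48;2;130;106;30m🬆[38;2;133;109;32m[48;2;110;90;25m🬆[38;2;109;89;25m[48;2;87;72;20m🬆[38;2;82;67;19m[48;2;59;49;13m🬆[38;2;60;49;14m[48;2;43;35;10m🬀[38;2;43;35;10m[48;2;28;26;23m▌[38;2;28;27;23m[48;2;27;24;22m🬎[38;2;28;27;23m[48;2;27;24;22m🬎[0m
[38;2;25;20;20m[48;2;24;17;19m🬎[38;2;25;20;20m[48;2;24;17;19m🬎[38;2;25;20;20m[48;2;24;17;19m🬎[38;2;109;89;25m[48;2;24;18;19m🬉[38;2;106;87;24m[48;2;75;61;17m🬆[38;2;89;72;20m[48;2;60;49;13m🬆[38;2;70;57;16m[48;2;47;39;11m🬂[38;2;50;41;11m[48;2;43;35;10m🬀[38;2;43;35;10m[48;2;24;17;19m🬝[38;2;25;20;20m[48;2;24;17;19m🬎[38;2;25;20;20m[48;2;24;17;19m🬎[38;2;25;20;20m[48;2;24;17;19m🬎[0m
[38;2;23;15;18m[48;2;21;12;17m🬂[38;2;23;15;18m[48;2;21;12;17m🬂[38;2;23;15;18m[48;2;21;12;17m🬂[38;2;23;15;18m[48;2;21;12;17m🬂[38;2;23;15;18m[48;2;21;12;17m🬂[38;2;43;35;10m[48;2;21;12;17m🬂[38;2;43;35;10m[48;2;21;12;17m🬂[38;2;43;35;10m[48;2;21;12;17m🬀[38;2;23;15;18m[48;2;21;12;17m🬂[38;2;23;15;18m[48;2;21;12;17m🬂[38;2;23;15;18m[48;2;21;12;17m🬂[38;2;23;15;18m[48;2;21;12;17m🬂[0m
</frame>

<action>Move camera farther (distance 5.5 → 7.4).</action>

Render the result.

<frame>
[38;2;38;48;32m[48;2;36;44;30m🬂[38;2;38;48;32m[48;2;36;44;30m🬂[38;2;38;48;32m[48;2;36;44;30m🬂[38;2;38;48;32m[48;2;36;44;30m🬂[38;2;38;48;32m[48;2;36;44;30m🬂[38;2;38;48;32m[48;2;36;44;30m🬂[38;2;38;48;32m[48;2;36;44;30m🬂[38;2;38;48;32m[48;2;36;44;30m🬂[38;2;38;48;32m[48;2;36;44;30m🬂[38;2;38;48;32m[48;2;36;44;30m🬂[38;2;38;48;32m[48;2;36;44;30m🬂[38;2;38;48;32m[48;2;36;44;30m🬂[0m
[38;2;34;40;28m[48;2;33;37;27m🬎[38;2;34;40;28m[48;2;33;37;27m🬎[38;2;34;40;28m[48;2;33;37;27m🬎[38;2;34;40;28m[48;2;33;37;27m🬎[38;2;34;40;28m[48;2;33;37;27m🬎[38;2;34;40;28m[48;2;200;164;48m🬎[38;2;34;40;28m[48;2;164;134;38m🬎[38;2;127;104;29m[48;2;34;39;28m🬏[38;2;34;40;28m[48;2;33;37;27m🬎[38;2;34;40;28m[48;2;33;37;27m🬎[38;2;34;40;28m[48;2;33;37;27m🬎[38;2;34;40;28m[48;2;33;37;27m🬎[0m
[38;2;31;33;25m[48;2;30;30;24m🬎[38;2;31;33;25m[48;2;30;30;24m🬎[38;2;31;33;25m[48;2;30;30;24m🬎[38;2;31;33;25m[48;2;30;30;24m🬎[38;2;32;34;26m[48;2;212;177;62m🬀[38;2;246;221;110m[48;2;206;176;79m🬄[38;2;166;137;46m[48;2;131;108;31m🬄[38;2;115;94;26m[48;2;84;69;19m🬄[38;2;44;36;10m[48;2;31;32;25m🬓[38;2;31;33;25m[48;2;30;30;24m🬎[38;2;31;33;25m[48;2;30;30;24m🬎[38;2;31;33;25m[48;2;30;30;24m🬎[0m
[38;2;28;27;23m[48;2;27;24;22m🬎[38;2;28;27;23m[48;2;27;24;22m🬎[38;2;28;27;23m[48;2;27;24;22m🬎[38;2;28;27;23m[48;2;27;24;22m🬎[38;2;164;135;40m[48;2;128;105;30m🬆[38;2;141;116;35m[48;2;105;86;24m🬆[38;2;104;85;24m[48;2;70;58;16m🬆[38;2;77;63;18m[48;2;47;38;11m🬀[38;2;43;35;10m[48;2;28;26;23m▌[38;2;28;27;23m[48;2;27;24;22m🬎[38;2;28;27;23m[48;2;27;24;22m🬎[38;2;28;27;23m[48;2;27;24;22m🬎[0m
[38;2;25;20;20m[48;2;24;17;19m🬎[38;2;25;20;20m[48;2;24;17;19m🬎[38;2;25;20;20m[48;2;24;17;19m🬎[38;2;25;20;20m[48;2;24;17;19m🬎[38;2;90;74;21m[48;2;24;18;19m🬁[38;2;74;60;17m[48;2;33;26;14m🬂[38;2;45;36;10m[48;2;24;17;19m🬎[38;2;43;35;10m[48;2;24;17;19m🬆[38;2;25;20;20m[48;2;24;17;19m🬎[38;2;25;20;20m[48;2;24;17;19m🬎[38;2;25;20;20m[48;2;24;17;19m🬎[38;2;25;20;20m[48;2;24;17;19m🬎[0m
[38;2;23;15;18m[48;2;21;12;17m🬂[38;2;23;15;18m[48;2;21;12;17m🬂[38;2;23;15;18m[48;2;21;12;17m🬂[38;2;23;15;18m[48;2;21;12;17m🬂[38;2;23;15;18m[48;2;21;12;17m🬂[38;2;23;15;18m[48;2;21;12;17m🬂[38;2;23;15;18m[48;2;21;12;17m🬂[38;2;23;15;18m[48;2;21;12;17m🬂[38;2;23;15;18m[48;2;21;12;17m🬂[38;2;23;15;18m[48;2;21;12;17m🬂[38;2;23;15;18m[48;2;21;12;17m🬂[38;2;23;15;18m[48;2;21;12;17m🬂[0m
</frame>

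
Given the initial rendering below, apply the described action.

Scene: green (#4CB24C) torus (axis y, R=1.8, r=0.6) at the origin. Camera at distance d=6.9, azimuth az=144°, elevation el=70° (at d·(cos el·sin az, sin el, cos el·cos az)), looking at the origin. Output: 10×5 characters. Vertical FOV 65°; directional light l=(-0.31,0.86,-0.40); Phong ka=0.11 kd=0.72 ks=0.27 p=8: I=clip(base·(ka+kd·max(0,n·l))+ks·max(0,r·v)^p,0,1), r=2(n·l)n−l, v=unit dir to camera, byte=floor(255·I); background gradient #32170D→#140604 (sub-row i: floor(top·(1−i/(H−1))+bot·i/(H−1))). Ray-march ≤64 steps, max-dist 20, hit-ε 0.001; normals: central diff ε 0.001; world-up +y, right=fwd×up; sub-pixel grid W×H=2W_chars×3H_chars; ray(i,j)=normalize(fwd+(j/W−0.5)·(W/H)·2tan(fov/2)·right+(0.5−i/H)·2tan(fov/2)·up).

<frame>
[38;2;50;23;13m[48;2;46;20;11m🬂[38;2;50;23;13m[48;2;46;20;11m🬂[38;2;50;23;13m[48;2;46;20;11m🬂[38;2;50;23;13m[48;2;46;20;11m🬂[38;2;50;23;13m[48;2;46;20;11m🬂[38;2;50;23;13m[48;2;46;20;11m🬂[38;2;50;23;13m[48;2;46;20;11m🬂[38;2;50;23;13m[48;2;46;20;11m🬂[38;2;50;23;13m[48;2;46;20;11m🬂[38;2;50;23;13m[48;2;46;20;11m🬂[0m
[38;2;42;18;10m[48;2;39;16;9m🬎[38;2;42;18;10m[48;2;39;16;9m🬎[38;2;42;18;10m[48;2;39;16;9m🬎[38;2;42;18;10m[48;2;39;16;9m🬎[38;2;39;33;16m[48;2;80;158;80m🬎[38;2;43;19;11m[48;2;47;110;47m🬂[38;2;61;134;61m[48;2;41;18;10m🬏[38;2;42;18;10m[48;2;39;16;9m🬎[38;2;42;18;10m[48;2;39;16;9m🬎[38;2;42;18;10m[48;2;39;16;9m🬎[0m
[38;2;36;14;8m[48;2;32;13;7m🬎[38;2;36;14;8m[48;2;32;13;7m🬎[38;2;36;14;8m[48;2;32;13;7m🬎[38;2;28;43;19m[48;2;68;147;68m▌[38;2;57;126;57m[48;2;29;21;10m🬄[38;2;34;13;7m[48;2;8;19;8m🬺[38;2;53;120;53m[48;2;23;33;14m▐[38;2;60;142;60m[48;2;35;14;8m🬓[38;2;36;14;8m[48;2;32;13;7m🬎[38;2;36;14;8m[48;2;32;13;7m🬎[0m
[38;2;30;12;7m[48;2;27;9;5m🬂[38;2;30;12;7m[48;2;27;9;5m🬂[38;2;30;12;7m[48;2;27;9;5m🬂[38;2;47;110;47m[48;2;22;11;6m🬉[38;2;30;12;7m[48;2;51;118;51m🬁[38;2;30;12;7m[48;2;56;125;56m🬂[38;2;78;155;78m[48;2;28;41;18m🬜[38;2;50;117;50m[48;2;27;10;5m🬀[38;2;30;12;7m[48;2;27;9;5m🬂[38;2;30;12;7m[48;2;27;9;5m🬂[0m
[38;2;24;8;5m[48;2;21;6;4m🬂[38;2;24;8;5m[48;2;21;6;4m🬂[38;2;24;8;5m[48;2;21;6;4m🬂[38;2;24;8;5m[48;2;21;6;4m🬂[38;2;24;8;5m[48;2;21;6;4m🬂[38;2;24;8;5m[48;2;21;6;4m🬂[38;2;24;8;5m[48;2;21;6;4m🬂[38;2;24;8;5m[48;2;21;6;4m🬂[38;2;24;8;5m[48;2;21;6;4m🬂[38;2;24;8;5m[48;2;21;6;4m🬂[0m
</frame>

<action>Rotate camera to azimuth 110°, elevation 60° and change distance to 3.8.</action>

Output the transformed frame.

<frame>
[38;2;50;23;13m[48;2;46;20;11m🬂[38;2;50;23;13m[48;2;46;20;11m🬂[38;2;50;23;13m[48;2;46;20;11m🬂[38;2;50;23;13m[48;2;46;20;11m🬂[38;2;47;21;12m[48;2;51;121;51m🬝[38;2;48;22;12m[48;2;55;130;55m🬎[38;2;50;23;13m[48;2;46;20;11m🬂[38;2;50;23;13m[48;2;46;20;11m🬂[38;2;50;23;13m[48;2;46;20;11m🬂[38;2;50;23;13m[48;2;46;20;11m🬂[0m
[38;2;42;18;10m[48;2;39;16;9m🬎[38;2;42;18;10m[48;2;39;16;9m🬎[38;2;42;18;10m[48;2;62;137;62m🬆[38;2;99;175;99m[48;2;50;117;50m🬚[38;2;70;136;70m[48;2;21;50;21m🬆[38;2;58;118;58m[48;2;14;34;14m🬂[38;2;64;131;64m[48;2;18;42;18m🬂[38;2;35;41;19m[48;2;59;129;59m🬑[38;2;70;148;70m[48;2;41;18;10m🬏[38;2;42;18;10m[48;2;39;16;9m🬎[0m
[38;2;36;14;8m[48;2;32;13;7m🬎[38;2;30;24;12m[48;2;47;111;47m▌[38;2;70;151;70m[48;2;108;191;108m🬺[38;2;50;118;50m[48;2;31;30;14m▌[38;2;36;14;8m[48;2;32;13;7m🬎[38;2;36;14;8m[48;2;32;13;7m🬎[38;2;34;13;7m[48;2;8;19;8m🬺[38;2;30;72;30m[48;2;9;21;9m▐[38;2;61;131;61m[48;2;86;162;86m🬔[38;2;57;135;57m[48;2;35;14;8m🬏[0m
[38;2;30;12;7m[48;2;27;9;5m🬂[38;2;46;109;46m[48;2;24;40;17m▐[38;2;67;149;67m[48;2;56;131;56m🬨[38;2;29;11;6m[48;2;58;136;58m🬉[38;2;48;113;48m[48;2;28;10;6m🬏[38;2;30;12;7m[48;2;27;9;5m🬂[38;2;29;11;6m[48;2;35;83;35m🬎[38;2;28;66;28m[48;2;58;123;58m🬆[38;2;109;184;109m[48;2;75;150;75m🬔[38;2;56;133;56m[48;2;27;10;5m🬄[0m
[38;2;24;8;5m[48;2;21;6;4m🬂[38;2;32;76;32m[48;2;20;12;6m🬁[38;2;49;116;49m[48;2;32;76;32m🬊[38;2;64;141;64m[48;2;49;116;49m🬊[38;2;57;130;57m[48;2;70;146;70m🬰[38;2;50;118;50m[48;2;71;145;71m🬂[38;2;58;129;58m[48;2;87;161;87m🬡[38;2;103;178;103m[48;2;61;133;61m🬆[38;2;56;125;56m[48;2;20;6;4m🬝[38;2;24;8;5m[48;2;21;6;4m🬂[0m
</frame>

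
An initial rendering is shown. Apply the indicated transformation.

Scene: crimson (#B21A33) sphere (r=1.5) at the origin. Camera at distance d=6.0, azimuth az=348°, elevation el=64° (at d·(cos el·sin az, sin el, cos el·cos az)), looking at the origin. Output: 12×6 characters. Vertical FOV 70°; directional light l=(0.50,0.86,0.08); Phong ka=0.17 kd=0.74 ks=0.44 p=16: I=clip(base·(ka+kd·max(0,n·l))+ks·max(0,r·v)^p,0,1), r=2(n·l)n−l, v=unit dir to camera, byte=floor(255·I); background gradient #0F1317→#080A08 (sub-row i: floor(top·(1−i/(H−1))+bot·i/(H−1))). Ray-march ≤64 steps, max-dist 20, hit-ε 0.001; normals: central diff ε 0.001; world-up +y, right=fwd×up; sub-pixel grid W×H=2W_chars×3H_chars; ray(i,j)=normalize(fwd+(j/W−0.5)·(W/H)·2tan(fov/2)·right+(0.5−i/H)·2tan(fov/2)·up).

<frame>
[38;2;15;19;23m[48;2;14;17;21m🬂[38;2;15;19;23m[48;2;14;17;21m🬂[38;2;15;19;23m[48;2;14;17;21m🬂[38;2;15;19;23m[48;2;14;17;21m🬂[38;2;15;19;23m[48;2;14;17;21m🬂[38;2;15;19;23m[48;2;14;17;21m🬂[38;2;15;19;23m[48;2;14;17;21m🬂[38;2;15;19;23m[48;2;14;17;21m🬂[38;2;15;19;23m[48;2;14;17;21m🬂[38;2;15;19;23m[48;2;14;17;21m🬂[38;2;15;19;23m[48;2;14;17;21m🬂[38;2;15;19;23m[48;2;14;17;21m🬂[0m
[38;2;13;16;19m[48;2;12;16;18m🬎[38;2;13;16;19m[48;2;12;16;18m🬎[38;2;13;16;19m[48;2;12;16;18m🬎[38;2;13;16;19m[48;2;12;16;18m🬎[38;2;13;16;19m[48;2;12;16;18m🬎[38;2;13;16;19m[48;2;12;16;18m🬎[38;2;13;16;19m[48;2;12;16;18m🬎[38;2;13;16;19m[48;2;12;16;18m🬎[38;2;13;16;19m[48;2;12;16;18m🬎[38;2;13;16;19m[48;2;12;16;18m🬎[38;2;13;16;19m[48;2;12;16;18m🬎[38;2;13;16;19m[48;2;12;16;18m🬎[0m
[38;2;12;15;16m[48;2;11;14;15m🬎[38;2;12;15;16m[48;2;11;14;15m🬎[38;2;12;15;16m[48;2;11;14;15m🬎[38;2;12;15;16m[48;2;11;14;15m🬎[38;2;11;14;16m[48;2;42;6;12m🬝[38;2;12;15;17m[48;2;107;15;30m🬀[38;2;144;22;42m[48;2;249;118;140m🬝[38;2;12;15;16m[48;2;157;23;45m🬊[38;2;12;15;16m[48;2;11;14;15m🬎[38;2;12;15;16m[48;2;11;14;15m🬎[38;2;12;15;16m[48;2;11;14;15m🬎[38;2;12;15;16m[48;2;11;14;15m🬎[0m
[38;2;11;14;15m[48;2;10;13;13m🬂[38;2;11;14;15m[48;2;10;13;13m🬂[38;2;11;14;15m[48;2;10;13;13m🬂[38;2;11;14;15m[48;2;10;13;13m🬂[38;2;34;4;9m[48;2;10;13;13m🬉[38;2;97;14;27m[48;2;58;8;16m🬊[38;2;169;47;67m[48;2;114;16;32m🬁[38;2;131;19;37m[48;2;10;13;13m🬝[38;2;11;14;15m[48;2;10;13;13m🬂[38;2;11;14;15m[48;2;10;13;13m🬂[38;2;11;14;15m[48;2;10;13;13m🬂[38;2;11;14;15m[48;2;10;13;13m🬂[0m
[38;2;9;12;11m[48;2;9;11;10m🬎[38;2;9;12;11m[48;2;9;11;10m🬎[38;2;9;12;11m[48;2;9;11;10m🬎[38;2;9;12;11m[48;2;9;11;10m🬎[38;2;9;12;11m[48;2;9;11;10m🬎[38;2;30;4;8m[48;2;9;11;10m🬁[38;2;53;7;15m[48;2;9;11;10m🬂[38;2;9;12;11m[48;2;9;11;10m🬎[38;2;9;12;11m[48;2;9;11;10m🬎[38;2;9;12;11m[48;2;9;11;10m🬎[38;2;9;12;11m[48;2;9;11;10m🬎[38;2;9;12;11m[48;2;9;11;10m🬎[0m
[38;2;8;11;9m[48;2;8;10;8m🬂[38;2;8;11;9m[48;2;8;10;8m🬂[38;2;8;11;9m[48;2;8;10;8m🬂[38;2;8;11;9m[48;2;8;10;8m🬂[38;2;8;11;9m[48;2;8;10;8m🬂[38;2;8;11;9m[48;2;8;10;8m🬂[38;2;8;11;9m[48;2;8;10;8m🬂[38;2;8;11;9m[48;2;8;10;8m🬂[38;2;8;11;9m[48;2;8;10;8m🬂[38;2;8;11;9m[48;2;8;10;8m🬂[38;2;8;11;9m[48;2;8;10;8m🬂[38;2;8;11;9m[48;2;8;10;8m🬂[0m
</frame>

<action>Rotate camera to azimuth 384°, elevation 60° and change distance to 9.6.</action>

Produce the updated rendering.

<frame>
[38;2;15;19;23m[48;2;14;17;21m🬂[38;2;15;19;23m[48;2;14;17;21m🬂[38;2;15;19;23m[48;2;14;17;21m🬂[38;2;15;19;23m[48;2;14;17;21m🬂[38;2;15;19;23m[48;2;14;17;21m🬂[38;2;15;19;23m[48;2;14;17;21m🬂[38;2;15;19;23m[48;2;14;17;21m🬂[38;2;15;19;23m[48;2;14;17;21m🬂[38;2;15;19;23m[48;2;14;17;21m🬂[38;2;15;19;23m[48;2;14;17;21m🬂[38;2;15;19;23m[48;2;14;17;21m🬂[38;2;15;19;23m[48;2;14;17;21m🬂[0m
[38;2;13;16;19m[48;2;12;16;18m🬎[38;2;13;16;19m[48;2;12;16;18m🬎[38;2;13;16;19m[48;2;12;16;18m🬎[38;2;13;16;19m[48;2;12;16;18m🬎[38;2;13;16;19m[48;2;12;16;18m🬎[38;2;13;16;19m[48;2;12;16;18m🬎[38;2;13;16;19m[48;2;12;16;18m🬎[38;2;13;16;19m[48;2;12;16;18m🬎[38;2;13;16;19m[48;2;12;16;18m🬎[38;2;13;16;19m[48;2;12;16;18m🬎[38;2;13;16;19m[48;2;12;16;18m🬎[38;2;13;16;19m[48;2;12;16;18m🬎[0m
[38;2;12;15;16m[48;2;11;14;15m🬎[38;2;12;15;16m[48;2;11;14;15m🬎[38;2;12;15;16m[48;2;11;14;15m🬎[38;2;12;15;16m[48;2;11;14;15m🬎[38;2;12;15;16m[48;2;11;14;15m🬎[38;2;11;14;16m[48;2;108;15;31m🬝[38;2;12;15;16m[48;2;131;18;37m🬊[38;2;12;15;16m[48;2;11;14;15m🬎[38;2;12;15;16m[48;2;11;14;15m🬎[38;2;12;15;16m[48;2;11;14;15m🬎[38;2;12;15;16m[48;2;11;14;15m🬎[38;2;12;15;16m[48;2;11;14;15m🬎[0m
[38;2;11;14;15m[48;2;10;13;13m🬂[38;2;11;14;15m[48;2;10;13;13m🬂[38;2;11;14;15m[48;2;10;13;13m🬂[38;2;11;14;15m[48;2;10;13;13m🬂[38;2;11;14;15m[48;2;10;13;13m🬂[38;2;98;14;27m[48;2;15;10;12m🬉[38;2;147;26;46m[48;2;27;9;12m🬎[38;2;121;17;34m[48;2;10;13;13m🬀[38;2;11;14;15m[48;2;10;13;13m🬂[38;2;11;14;15m[48;2;10;13;13m🬂[38;2;11;14;15m[48;2;10;13;13m🬂[38;2;11;14;15m[48;2;10;13;13m🬂[0m
[38;2;9;12;11m[48;2;9;11;10m🬎[38;2;9;12;11m[48;2;9;11;10m🬎[38;2;9;12;11m[48;2;9;11;10m🬎[38;2;9;12;11m[48;2;9;11;10m🬎[38;2;9;12;11m[48;2;9;11;10m🬎[38;2;9;12;11m[48;2;9;11;10m🬎[38;2;9;12;11m[48;2;9;11;10m🬎[38;2;9;12;11m[48;2;9;11;10m🬎[38;2;9;12;11m[48;2;9;11;10m🬎[38;2;9;12;11m[48;2;9;11;10m🬎[38;2;9;12;11m[48;2;9;11;10m🬎[38;2;9;12;11m[48;2;9;11;10m🬎[0m
[38;2;8;11;9m[48;2;8;10;8m🬂[38;2;8;11;9m[48;2;8;10;8m🬂[38;2;8;11;9m[48;2;8;10;8m🬂[38;2;8;11;9m[48;2;8;10;8m🬂[38;2;8;11;9m[48;2;8;10;8m🬂[38;2;8;11;9m[48;2;8;10;8m🬂[38;2;8;11;9m[48;2;8;10;8m🬂[38;2;8;11;9m[48;2;8;10;8m🬂[38;2;8;11;9m[48;2;8;10;8m🬂[38;2;8;11;9m[48;2;8;10;8m🬂[38;2;8;11;9m[48;2;8;10;8m🬂[38;2;8;11;9m[48;2;8;10;8m🬂[0m
</frame>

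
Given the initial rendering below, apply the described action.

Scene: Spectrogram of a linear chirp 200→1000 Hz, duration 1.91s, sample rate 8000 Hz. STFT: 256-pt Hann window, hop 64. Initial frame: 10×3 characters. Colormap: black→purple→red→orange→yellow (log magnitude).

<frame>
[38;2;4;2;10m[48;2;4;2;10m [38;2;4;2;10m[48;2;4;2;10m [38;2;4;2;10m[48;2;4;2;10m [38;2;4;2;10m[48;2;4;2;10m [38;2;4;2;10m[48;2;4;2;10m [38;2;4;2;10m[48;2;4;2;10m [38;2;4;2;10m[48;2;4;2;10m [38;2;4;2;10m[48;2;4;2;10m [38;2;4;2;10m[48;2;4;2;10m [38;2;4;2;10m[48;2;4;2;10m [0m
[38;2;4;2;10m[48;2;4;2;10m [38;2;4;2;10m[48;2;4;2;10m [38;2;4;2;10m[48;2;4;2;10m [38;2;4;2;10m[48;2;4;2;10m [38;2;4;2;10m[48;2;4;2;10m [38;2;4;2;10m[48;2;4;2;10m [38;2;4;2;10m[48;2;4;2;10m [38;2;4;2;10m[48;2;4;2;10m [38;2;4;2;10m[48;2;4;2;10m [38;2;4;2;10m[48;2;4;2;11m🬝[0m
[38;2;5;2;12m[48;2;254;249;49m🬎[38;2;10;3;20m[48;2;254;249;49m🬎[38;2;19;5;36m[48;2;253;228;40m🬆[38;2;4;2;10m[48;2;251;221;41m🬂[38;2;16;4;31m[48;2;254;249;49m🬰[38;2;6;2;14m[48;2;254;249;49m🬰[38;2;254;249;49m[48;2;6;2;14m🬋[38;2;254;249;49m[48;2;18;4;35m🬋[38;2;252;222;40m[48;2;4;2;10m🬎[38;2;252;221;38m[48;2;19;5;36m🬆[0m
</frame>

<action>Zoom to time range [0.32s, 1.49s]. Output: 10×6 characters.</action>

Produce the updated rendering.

<frame>
[38;2;4;2;10m[48;2;4;2;10m [38;2;4;2;10m[48;2;4;2;10m [38;2;4;2;10m[48;2;4;2;10m [38;2;4;2;10m[48;2;4;2;10m [38;2;4;2;10m[48;2;4;2;10m [38;2;4;2;10m[48;2;4;2;10m [38;2;4;2;10m[48;2;4;2;10m [38;2;4;2;10m[48;2;4;2;10m [38;2;4;2;10m[48;2;4;2;10m [38;2;4;2;10m[48;2;4;2;10m [0m
[38;2;4;2;10m[48;2;4;2;10m [38;2;4;2;10m[48;2;4;2;10m [38;2;4;2;10m[48;2;4;2;10m [38;2;4;2;10m[48;2;4;2;10m [38;2;4;2;10m[48;2;4;2;10m [38;2;4;2;10m[48;2;4;2;10m [38;2;4;2;10m[48;2;4;2;10m [38;2;4;2;10m[48;2;4;2;10m [38;2;4;2;10m[48;2;4;2;10m [38;2;4;2;10m[48;2;4;2;10m [0m
[38;2;4;2;10m[48;2;4;2;10m [38;2;4;2;10m[48;2;4;2;10m [38;2;4;2;10m[48;2;4;2;10m [38;2;4;2;10m[48;2;4;2;10m [38;2;4;2;10m[48;2;4;2;10m [38;2;4;2;10m[48;2;4;2;10m [38;2;4;2;10m[48;2;4;2;10m [38;2;4;2;10m[48;2;4;2;10m [38;2;4;2;10m[48;2;4;2;10m [38;2;4;2;10m[48;2;4;2;10m [0m
[38;2;4;2;10m[48;2;4;2;10m [38;2;4;2;10m[48;2;4;2;10m [38;2;4;2;10m[48;2;4;2;10m [38;2;4;2;10m[48;2;4;2;10m [38;2;4;2;10m[48;2;4;2;10m [38;2;4;2;10m[48;2;4;2;10m [38;2;4;2;10m[48;2;4;2;10m [38;2;4;2;10m[48;2;4;2;10m [38;2;4;2;10m[48;2;4;2;10m [38;2;4;2;10m[48;2;4;2;10m [0m
[38;2;4;2;10m[48;2;4;2;11m🬎[38;2;4;2;10m[48;2;5;2;11m🬎[38;2;4;2;10m[48;2;6;2;13m🬎[38;2;4;2;10m[48;2;8;2;17m🬎[38;2;4;2;10m[48;2;17;4;32m🬎[38;2;8;2;17m[48;2;51;11;89m🬝[38;2;4;2;11m[48;2;245;179;33m🬎[38;2;5;2;12m[48;2;254;249;49m🬎[38;2;7;2;16m[48;2;254;249;49m🬎[38;2;11;3;22m[48;2;254;249;49m🬎[0m
[38;2;254;249;49m[48;2;21;5;39m🬋[38;2;252;217;36m[48;2;22;5;41m🬍[38;2;253;239;45m[48;2;6;2;13m🬎[38;2;246;204;44m[48;2;20;5;37m🬆[38;2;254;249;49m[48;2;13;3;25m🬂[38;2;254;249;49m[48;2;7;2;16m🬂[38;2;254;249;49m[48;2;5;2;12m🬂[38;2;249;188;29m[48;2;4;2;11m🬂[38;2;41;9;72m[48;2;4;2;10m🬂[38;2;23;6;42m[48;2;5;2;13m🬀[0m
</frame>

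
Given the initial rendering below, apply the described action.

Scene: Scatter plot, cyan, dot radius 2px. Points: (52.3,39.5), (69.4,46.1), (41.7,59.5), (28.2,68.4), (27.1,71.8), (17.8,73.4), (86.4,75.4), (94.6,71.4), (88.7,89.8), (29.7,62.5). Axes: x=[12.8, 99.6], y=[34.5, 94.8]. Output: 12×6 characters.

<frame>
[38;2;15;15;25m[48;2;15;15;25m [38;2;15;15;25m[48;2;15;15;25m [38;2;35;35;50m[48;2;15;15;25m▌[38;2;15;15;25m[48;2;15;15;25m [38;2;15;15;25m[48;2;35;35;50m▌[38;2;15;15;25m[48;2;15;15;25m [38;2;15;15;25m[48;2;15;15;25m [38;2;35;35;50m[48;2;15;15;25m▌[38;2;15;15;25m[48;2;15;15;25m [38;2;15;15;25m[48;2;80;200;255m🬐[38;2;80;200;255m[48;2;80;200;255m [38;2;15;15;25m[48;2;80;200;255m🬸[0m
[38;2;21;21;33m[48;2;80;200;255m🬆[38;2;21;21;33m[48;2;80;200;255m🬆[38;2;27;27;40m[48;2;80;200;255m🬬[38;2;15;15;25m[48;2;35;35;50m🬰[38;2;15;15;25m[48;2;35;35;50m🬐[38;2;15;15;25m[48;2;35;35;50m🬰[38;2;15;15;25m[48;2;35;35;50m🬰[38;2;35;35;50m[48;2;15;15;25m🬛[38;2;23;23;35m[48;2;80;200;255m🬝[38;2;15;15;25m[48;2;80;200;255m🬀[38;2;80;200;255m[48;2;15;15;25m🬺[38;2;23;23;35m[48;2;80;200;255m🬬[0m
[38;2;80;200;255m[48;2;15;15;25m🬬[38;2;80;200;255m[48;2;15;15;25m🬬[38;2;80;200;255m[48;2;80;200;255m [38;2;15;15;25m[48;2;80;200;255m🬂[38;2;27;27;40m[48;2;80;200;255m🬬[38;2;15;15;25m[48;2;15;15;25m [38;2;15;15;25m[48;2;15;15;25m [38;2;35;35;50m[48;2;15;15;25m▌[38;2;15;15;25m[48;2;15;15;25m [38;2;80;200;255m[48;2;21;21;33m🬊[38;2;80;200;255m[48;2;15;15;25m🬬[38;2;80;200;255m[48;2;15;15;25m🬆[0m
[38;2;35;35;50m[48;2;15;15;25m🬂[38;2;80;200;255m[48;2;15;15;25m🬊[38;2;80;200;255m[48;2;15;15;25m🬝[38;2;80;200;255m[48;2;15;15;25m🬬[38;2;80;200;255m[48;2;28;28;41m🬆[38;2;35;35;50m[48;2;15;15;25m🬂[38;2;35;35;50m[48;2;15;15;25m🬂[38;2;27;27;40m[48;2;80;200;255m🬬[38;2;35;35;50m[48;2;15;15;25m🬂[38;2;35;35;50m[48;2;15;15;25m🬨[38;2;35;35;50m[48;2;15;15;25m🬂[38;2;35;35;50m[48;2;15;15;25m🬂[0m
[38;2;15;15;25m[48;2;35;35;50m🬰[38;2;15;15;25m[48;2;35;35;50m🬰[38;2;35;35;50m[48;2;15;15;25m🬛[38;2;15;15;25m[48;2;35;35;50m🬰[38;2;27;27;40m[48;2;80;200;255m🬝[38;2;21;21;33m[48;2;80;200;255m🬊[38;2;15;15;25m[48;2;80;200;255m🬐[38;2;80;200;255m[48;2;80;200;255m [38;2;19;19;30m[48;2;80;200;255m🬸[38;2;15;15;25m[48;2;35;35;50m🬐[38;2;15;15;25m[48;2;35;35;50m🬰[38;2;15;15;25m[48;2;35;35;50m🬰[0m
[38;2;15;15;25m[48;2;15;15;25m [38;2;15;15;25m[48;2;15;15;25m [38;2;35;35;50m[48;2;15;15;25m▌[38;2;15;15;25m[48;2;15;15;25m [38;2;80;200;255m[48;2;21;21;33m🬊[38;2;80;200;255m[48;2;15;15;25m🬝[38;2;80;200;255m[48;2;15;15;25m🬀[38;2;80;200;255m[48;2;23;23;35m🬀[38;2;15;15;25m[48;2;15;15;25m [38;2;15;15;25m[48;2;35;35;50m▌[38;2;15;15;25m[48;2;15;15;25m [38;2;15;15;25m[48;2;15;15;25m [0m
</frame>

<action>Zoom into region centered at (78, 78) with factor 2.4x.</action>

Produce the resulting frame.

<frame>
[38;2;15;15;25m[48;2;15;15;25m [38;2;15;15;25m[48;2;15;15;25m [38;2;35;35;50m[48;2;15;15;25m▌[38;2;15;15;25m[48;2;15;15;25m [38;2;15;15;25m[48;2;35;35;50m▌[38;2;15;15;25m[48;2;15;15;25m [38;2;15;15;25m[48;2;15;15;25m [38;2;35;35;50m[48;2;15;15;25m▌[38;2;80;200;255m[48;2;15;15;25m🬊[38;2;80;200;255m[48;2;35;35;50m🬝[38;2;80;200;255m[48;2;15;15;25m🬀[38;2;15;15;25m[48;2;15;15;25m [0m
[38;2;15;15;25m[48;2;35;35;50m🬰[38;2;15;15;25m[48;2;35;35;50m🬰[38;2;35;35;50m[48;2;15;15;25m🬛[38;2;15;15;25m[48;2;35;35;50m🬰[38;2;15;15;25m[48;2;35;35;50m🬐[38;2;15;15;25m[48;2;35;35;50m🬰[38;2;15;15;25m[48;2;35;35;50m🬰[38;2;35;35;50m[48;2;15;15;25m🬛[38;2;15;15;25m[48;2;35;35;50m🬰[38;2;15;15;25m[48;2;35;35;50m🬐[38;2;15;15;25m[48;2;35;35;50m🬰[38;2;15;15;25m[48;2;35;35;50m🬰[0m
[38;2;15;15;25m[48;2;15;15;25m [38;2;15;15;25m[48;2;15;15;25m [38;2;35;35;50m[48;2;15;15;25m▌[38;2;15;15;25m[48;2;15;15;25m [38;2;15;15;25m[48;2;35;35;50m▌[38;2;15;15;25m[48;2;15;15;25m [38;2;15;15;25m[48;2;15;15;25m [38;2;35;35;50m[48;2;15;15;25m▌[38;2;15;15;25m[48;2;80;200;255m🬬[38;2;15;15;25m[48;2;35;35;50m▌[38;2;15;15;25m[48;2;15;15;25m [38;2;15;15;25m[48;2;15;15;25m [0m
[38;2;35;35;50m[48;2;15;15;25m🬂[38;2;35;35;50m[48;2;15;15;25m🬂[38;2;35;35;50m[48;2;15;15;25m🬕[38;2;35;35;50m[48;2;15;15;25m🬂[38;2;35;35;50m[48;2;15;15;25m🬨[38;2;35;35;50m[48;2;15;15;25m🬂[38;2;35;35;50m[48;2;15;15;25m🬂[38;2;35;35;50m[48;2;80;200;255m🬐[38;2;80;200;255m[48;2;80;200;255m [38;2;80;200;255m[48;2;31;31;45m🬃[38;2;23;23;35m[48;2;80;200;255m🬝[38;2;80;200;255m[48;2;28;28;41m🬱[0m
[38;2;15;15;25m[48;2;35;35;50m🬰[38;2;15;15;25m[48;2;35;35;50m🬰[38;2;35;35;50m[48;2;15;15;25m🬛[38;2;15;15;25m[48;2;35;35;50m🬰[38;2;15;15;25m[48;2;35;35;50m🬐[38;2;15;15;25m[48;2;35;35;50m🬰[38;2;15;15;25m[48;2;35;35;50m🬰[38;2;35;35;50m[48;2;15;15;25m🬛[38;2;80;200;255m[48;2;23;23;35m🬀[38;2;15;15;25m[48;2;35;35;50m🬐[38;2;80;200;255m[48;2;21;21;33m🬊[38;2;80;200;255m[48;2;15;15;25m🬝[0m
[38;2;15;15;25m[48;2;15;15;25m [38;2;15;15;25m[48;2;15;15;25m [38;2;35;35;50m[48;2;15;15;25m▌[38;2;15;15;25m[48;2;15;15;25m [38;2;15;15;25m[48;2;35;35;50m▌[38;2;15;15;25m[48;2;15;15;25m [38;2;15;15;25m[48;2;15;15;25m [38;2;35;35;50m[48;2;15;15;25m▌[38;2;15;15;25m[48;2;15;15;25m [38;2;15;15;25m[48;2;35;35;50m▌[38;2;15;15;25m[48;2;15;15;25m [38;2;15;15;25m[48;2;15;15;25m [0m
</frame>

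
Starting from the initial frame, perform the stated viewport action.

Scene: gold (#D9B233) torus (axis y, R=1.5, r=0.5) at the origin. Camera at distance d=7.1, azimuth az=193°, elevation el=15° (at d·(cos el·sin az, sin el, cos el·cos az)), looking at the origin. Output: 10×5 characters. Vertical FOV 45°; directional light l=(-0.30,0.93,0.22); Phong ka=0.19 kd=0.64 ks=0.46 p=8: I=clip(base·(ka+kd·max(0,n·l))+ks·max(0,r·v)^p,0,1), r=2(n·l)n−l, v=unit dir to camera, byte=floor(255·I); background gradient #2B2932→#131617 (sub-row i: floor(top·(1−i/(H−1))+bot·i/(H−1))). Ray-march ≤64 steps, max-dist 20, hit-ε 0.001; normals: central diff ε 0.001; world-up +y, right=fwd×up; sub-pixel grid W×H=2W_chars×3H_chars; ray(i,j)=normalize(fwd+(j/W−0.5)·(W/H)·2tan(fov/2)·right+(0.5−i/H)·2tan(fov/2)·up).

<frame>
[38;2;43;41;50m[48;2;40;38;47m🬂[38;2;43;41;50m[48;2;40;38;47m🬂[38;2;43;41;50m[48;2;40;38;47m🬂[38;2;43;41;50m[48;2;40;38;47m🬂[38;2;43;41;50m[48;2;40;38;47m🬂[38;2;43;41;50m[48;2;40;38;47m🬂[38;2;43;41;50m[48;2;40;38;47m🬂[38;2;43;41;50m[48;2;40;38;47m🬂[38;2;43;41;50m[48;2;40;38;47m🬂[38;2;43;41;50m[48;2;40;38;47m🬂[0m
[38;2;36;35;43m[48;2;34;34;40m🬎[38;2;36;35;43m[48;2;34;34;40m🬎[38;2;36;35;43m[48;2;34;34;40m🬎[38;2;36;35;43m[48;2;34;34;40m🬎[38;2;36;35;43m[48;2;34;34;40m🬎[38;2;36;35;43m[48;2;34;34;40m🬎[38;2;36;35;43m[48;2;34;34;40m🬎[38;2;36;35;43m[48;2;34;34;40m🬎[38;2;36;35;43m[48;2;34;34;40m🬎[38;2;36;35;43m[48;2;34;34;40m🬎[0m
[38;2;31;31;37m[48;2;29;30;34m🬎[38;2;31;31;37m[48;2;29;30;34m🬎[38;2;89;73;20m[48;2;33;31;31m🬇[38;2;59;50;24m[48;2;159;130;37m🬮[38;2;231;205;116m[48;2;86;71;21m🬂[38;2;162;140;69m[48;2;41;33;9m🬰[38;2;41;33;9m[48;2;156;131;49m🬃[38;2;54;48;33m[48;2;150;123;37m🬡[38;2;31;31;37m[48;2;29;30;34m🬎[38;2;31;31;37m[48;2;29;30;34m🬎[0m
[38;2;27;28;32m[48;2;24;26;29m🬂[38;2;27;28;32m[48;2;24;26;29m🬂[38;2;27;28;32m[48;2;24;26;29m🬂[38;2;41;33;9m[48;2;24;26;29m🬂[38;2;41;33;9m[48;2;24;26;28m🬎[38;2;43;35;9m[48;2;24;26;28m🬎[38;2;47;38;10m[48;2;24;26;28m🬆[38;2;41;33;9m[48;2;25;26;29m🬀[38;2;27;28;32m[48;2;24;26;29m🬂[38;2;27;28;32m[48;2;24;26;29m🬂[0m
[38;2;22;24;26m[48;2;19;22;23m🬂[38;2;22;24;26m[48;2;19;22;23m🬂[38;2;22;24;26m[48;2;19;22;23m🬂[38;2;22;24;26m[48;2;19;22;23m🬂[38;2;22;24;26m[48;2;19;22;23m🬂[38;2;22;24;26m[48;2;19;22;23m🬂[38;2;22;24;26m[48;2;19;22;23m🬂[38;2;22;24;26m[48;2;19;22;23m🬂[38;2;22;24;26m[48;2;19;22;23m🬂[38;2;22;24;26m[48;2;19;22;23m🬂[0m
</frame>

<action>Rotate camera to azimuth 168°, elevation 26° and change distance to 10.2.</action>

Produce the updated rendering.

<frame>
[38;2;43;41;50m[48;2;40;38;47m🬂[38;2;43;41;50m[48;2;40;38;47m🬂[38;2;43;41;50m[48;2;40;38;47m🬂[38;2;43;41;50m[48;2;40;38;47m🬂[38;2;43;41;50m[48;2;40;38;47m🬂[38;2;43;41;50m[48;2;40;38;47m🬂[38;2;43;41;50m[48;2;40;38;47m🬂[38;2;43;41;50m[48;2;40;38;47m🬂[38;2;43;41;50m[48;2;40;38;47m🬂[38;2;43;41;50m[48;2;40;38;47m🬂[0m
[38;2;36;35;43m[48;2;34;34;40m🬎[38;2;36;35;43m[48;2;34;34;40m🬎[38;2;36;35;43m[48;2;34;34;40m🬎[38;2;36;35;43m[48;2;34;34;40m🬎[38;2;36;35;43m[48;2;34;34;40m🬎[38;2;36;35;43m[48;2;34;34;40m🬎[38;2;36;35;43m[48;2;34;34;40m🬎[38;2;36;35;43m[48;2;34;34;40m🬎[38;2;36;35;43m[48;2;34;34;40m🬎[38;2;36;35;43m[48;2;34;34;40m🬎[0m
[38;2;31;31;37m[48;2;29;30;34m🬎[38;2;31;31;37m[48;2;29;30;34m🬎[38;2;31;31;37m[48;2;29;30;34m🬎[38;2;153;125;36m[48;2;40;37;32m🬇[38;2;204;175;82m[48;2;109;90;27m🬡[38;2;41;33;9m[48;2;201;174;86m🬋[38;2;82;69;29m[48;2;196;167;69m🬤[38;2;31;31;37m[48;2;29;30;34m🬎[38;2;31;31;37m[48;2;29;30;34m🬎[38;2;31;31;37m[48;2;29;30;34m🬎[0m
[38;2;27;28;32m[48;2;24;26;29m🬂[38;2;27;28;32m[48;2;24;26;29m🬂[38;2;27;28;32m[48;2;24;26;29m🬂[38;2;27;28;32m[48;2;24;26;29m🬂[38;2;41;33;9m[48;2;24;26;29m🬂[38;2;53;44;12m[48;2;24;26;29m🬂[38;2;41;33;9m[48;2;25;26;29m🬀[38;2;27;28;32m[48;2;24;26;29m🬂[38;2;27;28;32m[48;2;24;26;29m🬂[38;2;27;28;32m[48;2;24;26;29m🬂[0m
[38;2;22;24;26m[48;2;19;22;23m🬂[38;2;22;24;26m[48;2;19;22;23m🬂[38;2;22;24;26m[48;2;19;22;23m🬂[38;2;22;24;26m[48;2;19;22;23m🬂[38;2;22;24;26m[48;2;19;22;23m🬂[38;2;22;24;26m[48;2;19;22;23m🬂[38;2;22;24;26m[48;2;19;22;23m🬂[38;2;22;24;26m[48;2;19;22;23m🬂[38;2;22;24;26m[48;2;19;22;23m🬂[38;2;22;24;26m[48;2;19;22;23m🬂[0m
</frame>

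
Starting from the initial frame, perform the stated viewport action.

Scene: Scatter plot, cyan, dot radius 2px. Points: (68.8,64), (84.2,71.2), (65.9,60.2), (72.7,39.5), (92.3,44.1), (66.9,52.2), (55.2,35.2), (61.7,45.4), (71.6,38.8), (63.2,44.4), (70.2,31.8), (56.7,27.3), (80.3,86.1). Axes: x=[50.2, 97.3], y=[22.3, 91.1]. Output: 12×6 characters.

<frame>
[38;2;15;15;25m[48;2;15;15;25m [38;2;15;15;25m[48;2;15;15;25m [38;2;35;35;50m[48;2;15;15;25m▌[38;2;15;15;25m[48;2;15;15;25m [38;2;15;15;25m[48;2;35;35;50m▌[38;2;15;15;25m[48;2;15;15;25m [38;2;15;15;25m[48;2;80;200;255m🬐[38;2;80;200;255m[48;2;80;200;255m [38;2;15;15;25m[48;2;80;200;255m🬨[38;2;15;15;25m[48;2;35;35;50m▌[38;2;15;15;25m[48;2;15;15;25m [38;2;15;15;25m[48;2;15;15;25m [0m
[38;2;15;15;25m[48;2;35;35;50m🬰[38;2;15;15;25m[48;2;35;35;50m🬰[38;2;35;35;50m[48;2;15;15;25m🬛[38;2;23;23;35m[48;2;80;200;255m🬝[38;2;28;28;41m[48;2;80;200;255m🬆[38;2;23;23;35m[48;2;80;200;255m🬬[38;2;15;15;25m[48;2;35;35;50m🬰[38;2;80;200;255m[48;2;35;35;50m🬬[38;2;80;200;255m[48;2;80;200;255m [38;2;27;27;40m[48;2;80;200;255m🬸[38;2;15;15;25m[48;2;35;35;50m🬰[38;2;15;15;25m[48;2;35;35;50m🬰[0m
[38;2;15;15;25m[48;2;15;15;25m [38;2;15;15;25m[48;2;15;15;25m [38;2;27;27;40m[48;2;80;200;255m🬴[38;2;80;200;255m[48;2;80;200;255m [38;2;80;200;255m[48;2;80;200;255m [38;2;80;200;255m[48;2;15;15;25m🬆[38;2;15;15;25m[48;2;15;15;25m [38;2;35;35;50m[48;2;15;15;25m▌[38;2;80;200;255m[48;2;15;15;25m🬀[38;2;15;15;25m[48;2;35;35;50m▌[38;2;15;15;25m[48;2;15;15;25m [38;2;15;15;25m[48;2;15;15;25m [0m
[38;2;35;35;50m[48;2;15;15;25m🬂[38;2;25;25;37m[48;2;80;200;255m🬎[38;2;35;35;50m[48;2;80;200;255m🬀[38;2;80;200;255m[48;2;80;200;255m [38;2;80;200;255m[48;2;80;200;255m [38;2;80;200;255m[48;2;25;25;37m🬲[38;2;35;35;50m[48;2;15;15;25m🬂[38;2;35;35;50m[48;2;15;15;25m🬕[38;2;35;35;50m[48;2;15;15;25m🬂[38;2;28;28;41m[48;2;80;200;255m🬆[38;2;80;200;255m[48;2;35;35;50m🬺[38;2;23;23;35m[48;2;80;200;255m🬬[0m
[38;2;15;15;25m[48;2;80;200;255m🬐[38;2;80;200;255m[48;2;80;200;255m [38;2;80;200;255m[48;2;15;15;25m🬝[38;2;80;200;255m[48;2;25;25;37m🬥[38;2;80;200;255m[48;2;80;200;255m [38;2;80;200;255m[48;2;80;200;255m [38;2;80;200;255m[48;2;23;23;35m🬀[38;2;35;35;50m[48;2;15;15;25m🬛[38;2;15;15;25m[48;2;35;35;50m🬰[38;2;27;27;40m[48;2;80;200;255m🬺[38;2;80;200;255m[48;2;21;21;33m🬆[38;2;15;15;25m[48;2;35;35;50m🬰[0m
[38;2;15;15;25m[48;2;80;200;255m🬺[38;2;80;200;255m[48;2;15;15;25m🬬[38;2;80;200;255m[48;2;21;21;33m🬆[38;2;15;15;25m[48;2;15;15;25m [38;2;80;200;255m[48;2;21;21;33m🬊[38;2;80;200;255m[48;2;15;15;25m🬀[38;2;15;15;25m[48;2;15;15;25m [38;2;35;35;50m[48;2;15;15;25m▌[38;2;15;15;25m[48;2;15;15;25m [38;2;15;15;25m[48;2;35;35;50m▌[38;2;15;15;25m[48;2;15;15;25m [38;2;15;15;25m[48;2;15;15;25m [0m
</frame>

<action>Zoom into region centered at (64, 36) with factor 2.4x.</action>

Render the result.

<frame>
[38;2;15;15;25m[48;2;15;15;25m [38;2;15;15;25m[48;2;15;15;25m [38;2;35;35;50m[48;2;15;15;25m▌[38;2;15;15;25m[48;2;80;200;255m🬆[38;2;80;200;255m[48;2;35;35;50m🬺[38;2;15;15;25m[48;2;80;200;255m🬊[38;2;15;15;25m[48;2;15;15;25m [38;2;35;35;50m[48;2;15;15;25m▌[38;2;15;15;25m[48;2;15;15;25m [38;2;15;15;25m[48;2;35;35;50m▌[38;2;15;15;25m[48;2;15;15;25m [38;2;15;15;25m[48;2;15;15;25m [0m
[38;2;15;15;25m[48;2;35;35;50m🬰[38;2;15;15;25m[48;2;35;35;50m🬰[38;2;35;35;50m[48;2;15;15;25m🬛[38;2;23;23;35m[48;2;80;200;255m🬺[38;2;80;200;255m[48;2;25;25;37m🬎[38;2;80;200;255m[48;2;15;15;25m🬝[38;2;80;200;255m[48;2;23;23;35m🬀[38;2;35;35;50m[48;2;15;15;25m🬛[38;2;15;15;25m[48;2;35;35;50m🬰[38;2;27;27;40m[48;2;80;200;255m🬝[38;2;15;15;25m[48;2;80;200;255m🬂[38;2;23;23;35m[48;2;80;200;255m🬬[0m
[38;2;15;15;25m[48;2;80;200;255m🬀[38;2;15;15;25m[48;2;80;200;255m🬊[38;2;35;35;50m[48;2;15;15;25m▌[38;2;15;15;25m[48;2;15;15;25m [38;2;15;15;25m[48;2;35;35;50m▌[38;2;15;15;25m[48;2;15;15;25m [38;2;15;15;25m[48;2;15;15;25m [38;2;35;35;50m[48;2;15;15;25m▌[38;2;15;15;25m[48;2;15;15;25m [38;2;80;200;255m[48;2;25;25;37m🬙[38;2;80;200;255m[48;2;80;200;255m [38;2;80;200;255m[48;2;15;15;25m🬆[0m
[38;2;80;200;255m[48;2;15;15;25m🬊[38;2;80;200;255m[48;2;20;20;31m🬐[38;2;35;35;50m[48;2;15;15;25m🬕[38;2;35;35;50m[48;2;15;15;25m🬂[38;2;35;35;50m[48;2;15;15;25m🬨[38;2;35;35;50m[48;2;15;15;25m🬂[38;2;35;35;50m[48;2;15;15;25m🬂[38;2;35;35;50m[48;2;15;15;25m🬕[38;2;80;200;255m[48;2;25;25;37m🬫[38;2;80;200;255m[48;2;80;200;255m [38;2;80;200;255m[48;2;23;23;35m🬃[38;2;35;35;50m[48;2;15;15;25m🬂[0m
[38;2;15;15;25m[48;2;80;200;255m🬐[38;2;80;200;255m[48;2;80;200;255m [38;2;27;27;40m[48;2;80;200;255m🬸[38;2;15;15;25m[48;2;35;35;50m🬰[38;2;15;15;25m[48;2;35;35;50m🬐[38;2;15;15;25m[48;2;35;35;50m🬰[38;2;15;15;25m[48;2;35;35;50m🬰[38;2;35;35;50m[48;2;15;15;25m🬛[38;2;15;15;25m[48;2;35;35;50m🬰[38;2;80;200;255m[48;2;31;31;45m🬀[38;2;15;15;25m[48;2;35;35;50m🬰[38;2;15;15;25m[48;2;35;35;50m🬰[0m
[38;2;15;15;25m[48;2;15;15;25m [38;2;80;200;255m[48;2;15;15;25m🬀[38;2;35;35;50m[48;2;15;15;25m▌[38;2;15;15;25m[48;2;15;15;25m [38;2;15;15;25m[48;2;35;35;50m▌[38;2;15;15;25m[48;2;15;15;25m [38;2;15;15;25m[48;2;15;15;25m [38;2;35;35;50m[48;2;15;15;25m▌[38;2;15;15;25m[48;2;15;15;25m [38;2;15;15;25m[48;2;35;35;50m▌[38;2;15;15;25m[48;2;15;15;25m [38;2;15;15;25m[48;2;15;15;25m [0m
</frame>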